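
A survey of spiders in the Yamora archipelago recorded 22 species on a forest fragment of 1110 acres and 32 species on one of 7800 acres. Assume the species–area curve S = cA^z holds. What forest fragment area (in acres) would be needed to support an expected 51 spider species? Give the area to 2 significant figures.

88000 acres

z = ln(32/22) / ln(7800/1110) = 0.3747 / 1.9498 = 0.1922
c = 22 / 1110^0.1922 = 22 / 3.848 = 5.717
A = (51/5.717)^(1/0.1922) ⇒ ln A = ln(8.92)/0.1922 = 11.3872
A = e^11.3872 ≈ 88189 acres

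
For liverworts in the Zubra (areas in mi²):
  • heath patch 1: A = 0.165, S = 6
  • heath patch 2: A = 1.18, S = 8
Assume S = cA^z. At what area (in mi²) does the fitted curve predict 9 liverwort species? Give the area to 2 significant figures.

2.6 mi²

z = ln(8/6) / ln(1.18/0.165) = 0.2877 / 1.9673 = 0.1462
c = 6 / 0.165^0.1462 = 6 / 0.7684 = 7.809
A = (9/7.809)^(1/0.1462) ⇒ ln A = ln(1.153)/0.1462 = 0.9710
A = e^0.9710 ≈ 2.641 mi²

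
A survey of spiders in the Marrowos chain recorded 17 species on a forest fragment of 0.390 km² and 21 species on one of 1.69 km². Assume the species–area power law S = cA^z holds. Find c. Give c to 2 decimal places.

z = ln(S₂/S₁) / ln(A₂/A₁) = ln(21/17) / ln(1.69/0.39) = 0.2113 / 1.4663 = 0.1441
c = S₁ / A₁^z = 17 / 0.39^0.1441 = 17 / 0.8731 = 19.47

19.47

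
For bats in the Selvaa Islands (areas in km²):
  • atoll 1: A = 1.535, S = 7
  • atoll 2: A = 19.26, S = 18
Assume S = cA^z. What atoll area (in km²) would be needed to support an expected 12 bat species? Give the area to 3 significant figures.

6.50 km²

z = ln(18/7) / ln(19.26/1.535) = 0.9445 / 2.5295 = 0.3734
c = 7 / 1.535^0.3734 = 7 / 1.174 = 5.965
A = (12/5.965)^(1/0.3734) ⇒ ln A = ln(2.012)/0.3734 = 1.8721
A = e^1.8721 ≈ 6.502 km²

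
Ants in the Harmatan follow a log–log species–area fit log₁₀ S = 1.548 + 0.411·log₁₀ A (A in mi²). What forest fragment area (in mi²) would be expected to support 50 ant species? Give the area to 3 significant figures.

2.33 mi²

50 = 35.32 × A^0.411  ⇒  A^0.411 = 50/35.32 = 1.416
ln A = ln(1.416) / 0.411 = 0.3476 / 0.411 = 0.8458
A = e^0.8458 ≈ 2.33 mi²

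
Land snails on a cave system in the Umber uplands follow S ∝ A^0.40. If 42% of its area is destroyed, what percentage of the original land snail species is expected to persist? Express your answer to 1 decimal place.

S_new/S_old = (A_new/A_old)^z = 0.58^0.4
= exp(0.4 × ln 0.58) = exp(0.4 × -0.5447) = exp(-0.2179) ≈ 0.8042

80.4%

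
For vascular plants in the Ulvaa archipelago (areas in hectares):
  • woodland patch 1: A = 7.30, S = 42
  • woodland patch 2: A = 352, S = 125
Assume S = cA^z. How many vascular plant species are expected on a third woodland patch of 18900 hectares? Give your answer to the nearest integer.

383

z = ln(125/42) / ln(352/7.3) = 1.0906 / 3.8758 = 0.2814
c = 42 / 7.3^0.2814 = 42 / 1.75 = 24.01
S₃ = 24.01 × 18900^0.2814 = 24.01 × 15.97 ≈ 383.5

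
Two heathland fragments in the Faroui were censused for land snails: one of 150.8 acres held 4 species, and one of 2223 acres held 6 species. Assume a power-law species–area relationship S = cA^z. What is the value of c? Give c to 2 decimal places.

1.88

z = ln(S₂/S₁) / ln(A₂/A₁) = ln(6/4) / ln(2223/150.8) = 0.4055 / 2.6907 = 0.1507
c = S₁ / A₁^z = 4 / 150.8^0.1507 = 4 / 2.129 = 1.878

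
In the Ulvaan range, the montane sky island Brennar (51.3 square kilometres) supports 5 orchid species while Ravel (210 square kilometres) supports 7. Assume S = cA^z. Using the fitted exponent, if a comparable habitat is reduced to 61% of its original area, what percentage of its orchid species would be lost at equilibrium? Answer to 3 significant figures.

z = ln(7/5) / ln(210/51.3) = 0.3365 / 1.4094 = 0.2387
S_new/S_old = (A_new/A_old)^z = 0.61^0.2387 = exp(0.2387 × -0.4943) = 0.8887
Fraction lost = 1 − 0.8887 = 0.1113

11.1%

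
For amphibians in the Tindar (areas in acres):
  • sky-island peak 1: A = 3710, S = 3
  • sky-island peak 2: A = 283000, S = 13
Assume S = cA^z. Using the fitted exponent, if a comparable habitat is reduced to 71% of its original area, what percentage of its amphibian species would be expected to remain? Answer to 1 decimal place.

z = ln(13/3) / ln(283000/3710) = 1.4663 / 4.3344 = 0.3383
S_new/S_old = (A_new/A_old)^z = 0.71^0.3383 = exp(0.3383 × -0.3425) = 0.8906

89.1%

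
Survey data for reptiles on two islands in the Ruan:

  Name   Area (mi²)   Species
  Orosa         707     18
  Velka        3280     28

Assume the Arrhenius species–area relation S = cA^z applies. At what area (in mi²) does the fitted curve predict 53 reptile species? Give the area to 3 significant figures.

30100 mi²

z = ln(28/18) / ln(3280/707) = 0.4418 / 1.5346 = 0.2879
c = 18 / 707^0.2879 = 18 / 6.613 = 2.722
A = (53/2.722)^(1/0.2879) ⇒ ln A = ln(19.47)/0.2879 = 10.3118
A = e^10.3118 ≈ 30085 mi²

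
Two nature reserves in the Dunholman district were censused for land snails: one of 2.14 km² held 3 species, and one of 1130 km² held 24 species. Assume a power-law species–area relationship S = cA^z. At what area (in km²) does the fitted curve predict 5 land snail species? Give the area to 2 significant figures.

10 km²

z = ln(24/3) / ln(1130/2.14) = 2.0794 / 6.2692 = 0.3317
c = 3 / 2.14^0.3317 = 3 / 1.287 = 2.331
A = (5/2.331)^(1/0.3317) ⇒ ln A = ln(2.145)/0.3317 = 2.3009
A = e^2.3009 ≈ 9.983 km²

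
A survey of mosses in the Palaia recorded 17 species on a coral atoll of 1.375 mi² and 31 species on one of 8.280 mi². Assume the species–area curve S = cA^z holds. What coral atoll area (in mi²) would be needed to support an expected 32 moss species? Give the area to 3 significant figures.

z = ln(31/17) / ln(8.28/1.375) = 0.6008 / 1.7954 = 0.3346
c = 17 / 1.375^0.3346 = 17 / 1.112 = 15.28
A = (32/15.28)^(1/0.3346) ⇒ ln A = ln(2.094)/0.3346 = 2.2087
A = e^2.2087 ≈ 9.104 mi²

9.10 mi²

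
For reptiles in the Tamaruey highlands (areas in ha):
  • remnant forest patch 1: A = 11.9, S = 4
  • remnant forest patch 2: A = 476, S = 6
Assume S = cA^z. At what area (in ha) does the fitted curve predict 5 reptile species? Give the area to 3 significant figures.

z = ln(6/4) / ln(476/11.9) = 0.4055 / 3.6889 = 0.1099
c = 4 / 11.9^0.1099 = 4 / 1.313 = 3.047
A = (5/3.047)^(1/0.1099) ⇒ ln A = ln(1.641)/0.1099 = 4.5067
A = e^4.5067 ≈ 90.62 ha

90.6 ha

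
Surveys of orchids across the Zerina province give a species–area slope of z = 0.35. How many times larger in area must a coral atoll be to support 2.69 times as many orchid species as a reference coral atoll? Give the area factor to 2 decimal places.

(A₂/A₁)^0.35 = 2.69, so A₂/A₁ = 2.69^(1/0.35) = 2.69^2.857
ln(A₂/A₁) = ln 2.69 / 0.35 = 0.9895 / 0.35 = 2.8273
A₂/A₁ = e^2.8273 ≈ 16.9

16.90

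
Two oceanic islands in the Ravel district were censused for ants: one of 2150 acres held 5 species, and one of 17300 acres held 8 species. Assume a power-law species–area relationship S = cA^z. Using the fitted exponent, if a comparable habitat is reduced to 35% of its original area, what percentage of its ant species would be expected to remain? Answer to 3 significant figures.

78.9%

z = ln(8/5) / ln(17300/2150) = 0.4700 / 2.0852 = 0.2254
S_new/S_old = (A_new/A_old)^z = 0.35^0.2254 = exp(0.2254 × -1.0498) = 0.7893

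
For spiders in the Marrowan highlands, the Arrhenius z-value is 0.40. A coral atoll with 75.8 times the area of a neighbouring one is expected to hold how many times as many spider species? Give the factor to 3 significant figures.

S₂/S₁ = (A₂/A₁)^z = 75.8^0.4
ln(S₂/S₁) = 0.4 × ln 75.8 = 0.4 × 4.3281 = 1.7312
S₂/S₁ = e^1.7312 ≈ 5.648

5.65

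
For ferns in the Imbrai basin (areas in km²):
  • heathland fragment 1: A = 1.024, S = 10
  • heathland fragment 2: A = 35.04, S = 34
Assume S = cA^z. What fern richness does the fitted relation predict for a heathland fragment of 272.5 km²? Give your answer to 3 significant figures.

69.2

z = ln(34/10) / ln(35.04/1.024) = 1.2238 / 3.5328 = 0.3464
c = 10 / 1.024^0.3464 = 10 / 1.008 = 9.918
S₃ = 9.918 × 272.5^0.3464 = 9.918 × 6.976 ≈ 69.19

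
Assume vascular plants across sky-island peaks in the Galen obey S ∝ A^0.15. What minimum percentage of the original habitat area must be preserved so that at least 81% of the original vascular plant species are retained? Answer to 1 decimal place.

Need (A_new/A_old)^0.15 = 0.81, so A_new/A_old = 0.81^(1/0.15) = 0.81^6.667
ln(A_new/A_old) = ln 0.81 / 0.15 = -0.2107 / 0.15 = -1.4048
A_new/A_old = e^-1.4048 ≈ 0.2454

24.5%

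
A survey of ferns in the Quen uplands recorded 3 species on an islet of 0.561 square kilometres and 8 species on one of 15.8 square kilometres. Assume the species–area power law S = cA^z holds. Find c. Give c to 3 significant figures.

3.56

z = ln(S₂/S₁) / ln(A₂/A₁) = ln(8/3) / ln(15.8/0.561) = 0.9808 / 3.3380 = 0.2938
c = S₁ / A₁^z = 3 / 0.561^0.2938 = 3 / 0.8438 = 3.555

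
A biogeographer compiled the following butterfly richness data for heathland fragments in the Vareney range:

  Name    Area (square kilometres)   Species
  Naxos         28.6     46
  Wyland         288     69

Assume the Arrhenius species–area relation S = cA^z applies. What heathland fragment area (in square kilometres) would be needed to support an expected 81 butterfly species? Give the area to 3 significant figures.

z = ln(69/46) / ln(288/28.6) = 0.4055 / 2.3096 = 0.1756
c = 46 / 28.6^0.1756 = 46 / 1.802 = 25.53
A = (81/25.53)^(1/0.1756) ⇒ ln A = ln(3.173)/0.1756 = 6.5763
A = e^6.5763 ≈ 717.9 square kilometres

718 square kilometres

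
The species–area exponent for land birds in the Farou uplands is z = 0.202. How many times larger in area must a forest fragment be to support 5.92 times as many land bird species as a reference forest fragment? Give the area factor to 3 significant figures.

(A₂/A₁)^0.202 = 5.92, so A₂/A₁ = 5.92^(1/0.202) = 5.92^4.95
ln(A₂/A₁) = ln 5.92 / 0.202 = 1.7783 / 0.202 = 8.8036
A₂/A₁ = e^8.8036 ≈ 6658

6660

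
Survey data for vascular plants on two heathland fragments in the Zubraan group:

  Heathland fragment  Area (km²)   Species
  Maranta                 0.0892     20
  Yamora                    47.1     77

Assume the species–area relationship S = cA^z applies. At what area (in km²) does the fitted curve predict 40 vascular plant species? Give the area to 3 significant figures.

z = ln(77/20) / ln(47.1/0.0892) = 1.3481 / 6.2691 = 0.2150
c = 20 / 0.0892^0.2150 = 20 / 0.5947 = 33.63
A = (40/33.63)^(1/0.2150) ⇒ ln A = ln(1.189)/0.2150 = 0.8066
A = e^0.8066 ≈ 2.24 km²

2.24 km²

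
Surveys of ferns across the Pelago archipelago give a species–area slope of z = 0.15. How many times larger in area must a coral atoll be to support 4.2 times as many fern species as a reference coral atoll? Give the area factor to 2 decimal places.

(A₂/A₁)^0.15 = 4.2, so A₂/A₁ = 4.2^(1/0.15) = 4.2^6.667
ln(A₂/A₁) = ln 4.2 / 0.15 = 1.4351 / 0.15 = 9.5672
A₂/A₁ = e^9.5672 ≈ 14289

14288.78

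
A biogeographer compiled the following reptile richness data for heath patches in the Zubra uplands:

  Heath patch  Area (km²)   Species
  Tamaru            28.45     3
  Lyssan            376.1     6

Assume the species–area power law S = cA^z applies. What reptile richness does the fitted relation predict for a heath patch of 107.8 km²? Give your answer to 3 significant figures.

4.29

z = ln(6/3) / ln(376.1/28.45) = 0.6931 / 2.5817 = 0.2685
c = 3 / 28.45^0.2685 = 3 / 2.457 = 1.221
S₃ = 1.221 × 107.8^0.2685 = 1.221 × 3.513 ≈ 4.29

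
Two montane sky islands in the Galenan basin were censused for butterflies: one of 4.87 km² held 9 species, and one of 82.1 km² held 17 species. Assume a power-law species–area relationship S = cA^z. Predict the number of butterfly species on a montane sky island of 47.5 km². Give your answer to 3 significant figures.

z = ln(17/9) / ln(82.1/4.87) = 0.6360 / 2.8248 = 0.2251
c = 9 / 4.87^0.2251 = 9 / 1.428 = 6.302
S₃ = 6.302 × 47.5^0.2251 = 6.302 × 2.385 ≈ 15.03

15.0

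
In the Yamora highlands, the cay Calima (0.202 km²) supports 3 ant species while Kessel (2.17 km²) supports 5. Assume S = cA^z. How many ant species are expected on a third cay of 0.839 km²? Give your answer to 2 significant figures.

4.1

z = ln(5/3) / ln(2.17/0.202) = 0.5108 / 2.3742 = 0.2152
c = 3 / 0.202^0.2152 = 3 / 0.7088 = 4.232
S₃ = 4.232 × 0.839^0.2152 = 4.232 × 0.9629 ≈ 4.075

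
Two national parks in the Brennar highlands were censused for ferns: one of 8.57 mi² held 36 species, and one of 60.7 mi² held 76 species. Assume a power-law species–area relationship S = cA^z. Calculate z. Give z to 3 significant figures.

Taking logs: ln S = ln c + z ln A, so z = (ln S₂ − ln S₁)/(ln A₂ − ln A₁).
z = ln(76/36) / ln(60.7/8.57) = ln(2.111) / ln(7.083) = 0.7472 / 1.9577 = 0.3817

0.382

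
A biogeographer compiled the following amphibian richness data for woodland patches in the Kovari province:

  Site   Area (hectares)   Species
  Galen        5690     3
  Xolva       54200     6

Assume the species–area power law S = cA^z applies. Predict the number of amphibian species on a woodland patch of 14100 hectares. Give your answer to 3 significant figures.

z = ln(6/3) / ln(54200/5690) = 0.6931 / 2.2540 = 0.3075
c = 3 / 5690^0.3075 = 3 / 14.28 = 0.2101
S₃ = 0.2101 × 14100^0.3075 = 0.2101 × 18.88 ≈ 3.966

3.97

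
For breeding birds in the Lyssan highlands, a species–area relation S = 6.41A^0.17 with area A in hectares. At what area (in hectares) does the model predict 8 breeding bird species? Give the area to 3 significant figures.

8 = 6.41 × A^0.17  ⇒  A^0.17 = 8/6.41 = 1.248
ln A = ln(1.248) / 0.17 = 0.2216 / 0.17 = 1.3034
A = e^1.3034 ≈ 3.682 hectares

3.68 hectares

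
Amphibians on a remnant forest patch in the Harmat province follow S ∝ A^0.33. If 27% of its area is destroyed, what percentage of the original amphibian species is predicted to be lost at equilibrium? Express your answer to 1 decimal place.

S_new/S_old = (A_new/A_old)^z = 0.73^0.33
= exp(0.33 × ln 0.73) = exp(0.33 × -0.3147) = exp(-0.1039) ≈ 0.9014
Fraction lost = 1 − 0.9014 = 0.09864

9.9%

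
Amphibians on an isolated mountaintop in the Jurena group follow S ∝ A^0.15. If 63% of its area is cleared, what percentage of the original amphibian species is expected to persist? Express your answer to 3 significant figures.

86.1%

S_new/S_old = (A_new/A_old)^z = 0.37^0.15
= exp(0.15 × ln 0.37) = exp(0.15 × -0.9943) = exp(-0.1491) ≈ 0.8615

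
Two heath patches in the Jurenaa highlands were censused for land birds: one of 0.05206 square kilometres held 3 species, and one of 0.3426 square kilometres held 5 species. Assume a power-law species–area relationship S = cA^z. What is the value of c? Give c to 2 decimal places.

6.68

z = ln(S₂/S₁) / ln(A₂/A₁) = ln(5/3) / ln(0.3426/0.05206) = 0.5108 / 1.8842 = 0.2711
c = S₁ / A₁^z = 3 / 0.05206^0.2711 = 3 / 0.4488 = 6.685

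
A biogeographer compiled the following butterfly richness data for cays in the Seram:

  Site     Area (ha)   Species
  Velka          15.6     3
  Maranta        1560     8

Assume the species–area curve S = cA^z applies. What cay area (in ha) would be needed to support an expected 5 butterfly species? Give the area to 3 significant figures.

172 ha

z = ln(8/3) / ln(1560/15.6) = 0.9808 / 4.6052 = 0.2130
c = 3 / 15.6^0.2130 = 3 / 1.795 = 1.671
A = (5/1.671)^(1/0.2130) ⇒ ln A = ln(2.992)/0.2130 = 5.1457
A = e^5.1457 ≈ 171.7 ha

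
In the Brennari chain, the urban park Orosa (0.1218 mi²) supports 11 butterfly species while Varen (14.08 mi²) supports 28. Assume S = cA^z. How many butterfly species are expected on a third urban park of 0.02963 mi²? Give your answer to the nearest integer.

8

z = ln(28/11) / ln(14.08/0.1218) = 0.9343 / 4.7501 = 0.1967
c = 11 / 0.1218^0.1967 = 11 / 0.6609 = 16.64
S₃ = 16.64 × 0.02963^0.1967 = 16.64 × 0.5005 ≈ 8.33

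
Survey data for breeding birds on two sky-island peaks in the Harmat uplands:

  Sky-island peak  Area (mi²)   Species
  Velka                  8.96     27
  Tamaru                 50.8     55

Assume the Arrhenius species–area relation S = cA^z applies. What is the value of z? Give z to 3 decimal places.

0.410

Taking logs: ln S = ln c + z ln A, so z = (ln S₂ − ln S₁)/(ln A₂ − ln A₁).
z = ln(55/27) / ln(50.8/8.96) = ln(2.037) / ln(5.67) = 0.7115 / 1.7351 = 0.4101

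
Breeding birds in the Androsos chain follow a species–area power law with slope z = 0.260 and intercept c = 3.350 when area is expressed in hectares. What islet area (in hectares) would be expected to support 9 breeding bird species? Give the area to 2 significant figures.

45 hectares

9 = 3.35 × A^0.26  ⇒  A^0.26 = 9/3.35 = 2.687
ln A = ln(2.687) / 0.26 = 0.9883 / 0.26 = 3.8010
A = e^3.8010 ≈ 44.75 hectares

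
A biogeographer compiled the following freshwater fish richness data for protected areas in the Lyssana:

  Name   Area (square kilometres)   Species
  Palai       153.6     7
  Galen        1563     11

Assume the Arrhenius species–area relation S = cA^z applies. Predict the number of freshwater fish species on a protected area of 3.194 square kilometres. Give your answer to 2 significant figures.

3.3

z = ln(11/7) / ln(1563/153.6) = 0.4520 / 2.3200 = 0.1948
c = 7 / 153.6^0.1948 = 7 / 2.667 = 2.625
S₃ = 2.625 × 3.194^0.1948 = 2.625 × 1.254 ≈ 3.292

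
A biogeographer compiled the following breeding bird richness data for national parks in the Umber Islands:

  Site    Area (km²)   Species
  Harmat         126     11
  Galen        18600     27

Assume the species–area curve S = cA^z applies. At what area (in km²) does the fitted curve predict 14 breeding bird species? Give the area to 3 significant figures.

z = ln(27/11) / ln(18600/126) = 0.8979 / 4.9946 = 0.1798
c = 11 / 126^0.1798 = 11 / 2.386 = 4.611
A = (14/4.611)^(1/0.1798) ⇒ ln A = ln(3.036)/0.1798 = 6.1777
A = e^6.1777 ≈ 481.9 km²

482 km²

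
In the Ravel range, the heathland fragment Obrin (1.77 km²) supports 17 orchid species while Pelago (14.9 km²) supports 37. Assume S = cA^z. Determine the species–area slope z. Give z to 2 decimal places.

Taking logs: ln S = ln c + z ln A, so z = (ln S₂ − ln S₁)/(ln A₂ − ln A₁).
z = ln(37/17) / ln(14.9/1.77) = ln(2.176) / ln(8.418) = 0.7777 / 2.1304 = 0.3651

0.37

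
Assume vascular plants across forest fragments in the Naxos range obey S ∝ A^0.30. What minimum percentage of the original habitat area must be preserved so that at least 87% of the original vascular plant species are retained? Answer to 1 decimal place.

62.9%

Need (A_new/A_old)^0.3 = 0.87, so A_new/A_old = 0.87^(1/0.3) = 0.87^3.333
ln(A_new/A_old) = ln 0.87 / 0.3 = -0.1393 / 0.3 = -0.4642
A_new/A_old = e^-0.4642 ≈ 0.6286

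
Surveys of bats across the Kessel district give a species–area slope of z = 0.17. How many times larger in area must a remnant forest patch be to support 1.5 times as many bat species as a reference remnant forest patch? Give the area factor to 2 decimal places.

(A₂/A₁)^0.17 = 1.5, so A₂/A₁ = 1.5^(1/0.17) = 1.5^5.882
ln(A₂/A₁) = ln 1.5 / 0.17 = 0.4055 / 0.17 = 2.3851
A₂/A₁ = e^2.3851 ≈ 10.86

10.86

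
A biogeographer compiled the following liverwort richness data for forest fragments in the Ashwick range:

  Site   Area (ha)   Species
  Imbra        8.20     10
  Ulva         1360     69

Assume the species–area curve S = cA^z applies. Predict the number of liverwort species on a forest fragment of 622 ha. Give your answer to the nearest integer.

51

z = ln(69/10) / ln(1360/8.2) = 1.9315 / 5.1111 = 0.3779
c = 10 / 8.2^0.3779 = 10 / 2.215 = 4.515
S₃ = 4.515 × 622^0.3779 = 4.515 × 11.37 ≈ 51.34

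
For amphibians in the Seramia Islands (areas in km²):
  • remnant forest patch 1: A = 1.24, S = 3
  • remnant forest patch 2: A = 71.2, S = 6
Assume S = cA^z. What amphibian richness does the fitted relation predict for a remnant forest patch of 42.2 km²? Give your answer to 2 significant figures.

5.5

z = ln(6/3) / ln(71.2/1.24) = 0.6931 / 4.0504 = 0.1711
c = 3 / 1.24^0.1711 = 3 / 1.037 = 2.892
S₃ = 2.892 × 42.2^0.1711 = 2.892 × 1.897 ≈ 5.486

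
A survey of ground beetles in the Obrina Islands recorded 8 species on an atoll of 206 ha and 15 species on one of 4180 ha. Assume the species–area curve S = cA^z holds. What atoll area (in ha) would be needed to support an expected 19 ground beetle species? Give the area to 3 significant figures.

13000 ha

z = ln(15/8) / ln(4180/206) = 0.6286 / 3.0102 = 0.2088
c = 8 / 206^0.2088 = 8 / 3.042 = 2.63
A = (19/2.63)^(1/0.2088) ⇒ ln A = ln(7.225)/0.2088 = 9.4701
A = e^9.4701 ≈ 12966 ha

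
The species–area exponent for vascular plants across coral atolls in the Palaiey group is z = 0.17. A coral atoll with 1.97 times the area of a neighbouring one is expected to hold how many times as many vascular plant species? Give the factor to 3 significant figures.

1.12

S₂/S₁ = (A₂/A₁)^z = 1.97^0.17
ln(S₂/S₁) = 0.17 × ln 1.97 = 0.17 × 0.6780 = 0.1153
S₂/S₁ = e^0.1153 ≈ 1.122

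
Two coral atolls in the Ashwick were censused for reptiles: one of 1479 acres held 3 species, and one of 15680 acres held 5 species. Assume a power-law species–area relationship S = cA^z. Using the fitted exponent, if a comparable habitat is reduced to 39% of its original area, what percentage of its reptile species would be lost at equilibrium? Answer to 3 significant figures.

z = ln(5/3) / ln(15680/1479) = 0.5108 / 2.3610 = 0.2164
S_new/S_old = (A_new/A_old)^z = 0.39^0.2164 = exp(0.2164 × -0.9416) = 0.8157
Fraction lost = 1 − 0.8157 = 0.1843

18.4%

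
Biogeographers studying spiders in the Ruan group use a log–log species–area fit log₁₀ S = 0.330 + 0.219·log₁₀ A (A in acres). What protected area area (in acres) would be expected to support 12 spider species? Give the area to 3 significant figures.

2640 acres

12 = 2.138 × A^0.219  ⇒  A^0.219 = 12/2.138 = 5.613
ln A = ln(5.613) / 0.219 = 1.7251 / 0.219 = 7.8770
A = e^7.8770 ≈ 2636 acres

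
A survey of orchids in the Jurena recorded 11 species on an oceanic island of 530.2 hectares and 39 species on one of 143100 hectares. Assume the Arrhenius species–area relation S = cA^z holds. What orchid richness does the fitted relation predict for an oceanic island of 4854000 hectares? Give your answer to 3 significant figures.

z = ln(39/11) / ln(143100/530.2) = 1.2657 / 5.5980 = 0.2261
c = 11 / 530.2^0.2261 = 11 / 4.13 = 2.663
S₃ = 2.663 × 4854000^0.2261 = 2.663 × 32.48 ≈ 86.51

86.5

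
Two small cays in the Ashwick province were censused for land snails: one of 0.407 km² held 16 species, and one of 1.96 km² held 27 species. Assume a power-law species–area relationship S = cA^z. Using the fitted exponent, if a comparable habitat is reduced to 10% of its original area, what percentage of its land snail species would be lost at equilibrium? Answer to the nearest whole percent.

54%

z = ln(27/16) / ln(1.96/0.407) = 0.5232 / 1.5719 = 0.3329
S_new/S_old = (A_new/A_old)^z = 0.1^0.3329 = exp(0.3329 × -2.3026) = 0.4646
Fraction lost = 1 − 0.4646 = 0.5354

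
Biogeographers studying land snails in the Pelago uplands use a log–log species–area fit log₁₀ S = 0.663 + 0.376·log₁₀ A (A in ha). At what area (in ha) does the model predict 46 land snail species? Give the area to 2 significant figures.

46 = 4.603 × A^0.376  ⇒  A^0.376 = 46/4.603 = 9.994
ln A = ln(9.994) / 0.376 = 2.3020 / 0.376 = 6.1224
A = e^6.1224 ≈ 456 ha

460 ha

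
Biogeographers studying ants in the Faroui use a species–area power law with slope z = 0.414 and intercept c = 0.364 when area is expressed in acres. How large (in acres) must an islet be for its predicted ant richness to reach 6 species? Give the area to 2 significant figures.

870 acres

6 = 0.364 × A^0.414  ⇒  A^0.414 = 6/0.364 = 16.48
ln A = ln(16.48) / 0.414 = 2.8024 / 0.414 = 6.7690
A = e^6.7690 ≈ 870.4 acres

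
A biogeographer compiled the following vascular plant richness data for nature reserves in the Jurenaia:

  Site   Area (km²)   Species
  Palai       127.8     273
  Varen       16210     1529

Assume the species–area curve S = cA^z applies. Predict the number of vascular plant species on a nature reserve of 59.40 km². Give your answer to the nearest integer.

z = ln(1529/273) / ln(16210/127.8) = 1.7229 / 4.8429 = 0.3558
c = 273 / 127.8^0.3558 = 273 / 5.616 = 48.61
S₃ = 48.61 × 59.4^0.3558 = 48.61 × 4.276 ≈ 207.9

208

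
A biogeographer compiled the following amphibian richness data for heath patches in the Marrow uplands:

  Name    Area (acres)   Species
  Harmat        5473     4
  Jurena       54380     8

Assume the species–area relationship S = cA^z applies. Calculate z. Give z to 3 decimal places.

0.302

Taking logs: ln S = ln c + z ln A, so z = (ln S₂ − ln S₁)/(ln A₂ − ln A₁).
z = ln(8/4) / ln(54380/5473) = ln(2) / ln(9.936) = 0.6931 / 2.2962 = 0.3019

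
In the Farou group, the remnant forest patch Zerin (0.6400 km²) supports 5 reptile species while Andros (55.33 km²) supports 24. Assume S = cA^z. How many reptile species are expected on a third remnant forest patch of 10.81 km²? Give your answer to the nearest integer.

z = ln(24/5) / ln(55.33/0.64) = 1.5686 / 4.4596 = 0.3517
c = 5 / 0.64^0.3517 = 5 / 0.8547 = 5.85
S₃ = 5.85 × 10.81^0.3517 = 5.85 × 2.31 ≈ 13.51

14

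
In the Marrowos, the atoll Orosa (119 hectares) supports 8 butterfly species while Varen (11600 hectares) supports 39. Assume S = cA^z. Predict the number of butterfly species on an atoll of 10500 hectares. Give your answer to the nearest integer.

z = ln(39/8) / ln(11600/119) = 1.5841 / 4.5796 = 0.3459
c = 8 / 119^0.3459 = 8 / 5.223 = 1.532
S₃ = 1.532 × 10500^0.3459 = 1.532 × 24.6 ≈ 37.68

38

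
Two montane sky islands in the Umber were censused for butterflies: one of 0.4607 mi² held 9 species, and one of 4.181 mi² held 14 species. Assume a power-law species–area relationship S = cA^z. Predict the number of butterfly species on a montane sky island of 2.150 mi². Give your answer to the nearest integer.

z = ln(14/9) / ln(4.181/0.4607) = 0.4418 / 2.2056 = 0.2003
c = 9 / 0.4607^0.2003 = 9 / 0.8562 = 10.51
S₃ = 10.51 × 2.15^0.2003 = 10.51 × 1.166 ≈ 12.25

12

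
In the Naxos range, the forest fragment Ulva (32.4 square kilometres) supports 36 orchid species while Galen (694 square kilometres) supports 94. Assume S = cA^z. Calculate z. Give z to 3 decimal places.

Taking logs: ln S = ln c + z ln A, so z = (ln S₂ − ln S₁)/(ln A₂ − ln A₁).
z = ln(94/36) / ln(694/32.4) = ln(2.611) / ln(21.42) = 0.9598 / 3.0643 = 0.3132

0.313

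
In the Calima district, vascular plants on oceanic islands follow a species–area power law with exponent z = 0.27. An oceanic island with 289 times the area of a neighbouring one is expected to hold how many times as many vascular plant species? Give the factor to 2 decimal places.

4.62

S₂/S₁ = (A₂/A₁)^z = 289^0.27
ln(S₂/S₁) = 0.27 × ln 289 = 0.27 × 5.6664 = 1.5299
S₂/S₁ = e^1.5299 ≈ 4.618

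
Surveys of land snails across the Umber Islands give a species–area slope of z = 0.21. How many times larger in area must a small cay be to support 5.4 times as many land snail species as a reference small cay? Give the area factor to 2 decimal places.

3073.19

(A₂/A₁)^0.21 = 5.4, so A₂/A₁ = 5.4^(1/0.21) = 5.4^4.762
ln(A₂/A₁) = ln 5.4 / 0.21 = 1.6864 / 0.21 = 8.0305
A₂/A₁ = e^8.0305 ≈ 3073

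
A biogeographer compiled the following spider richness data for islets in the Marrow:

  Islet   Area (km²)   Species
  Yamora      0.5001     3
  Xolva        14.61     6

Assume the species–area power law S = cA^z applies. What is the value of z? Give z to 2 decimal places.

Taking logs: ln S = ln c + z ln A, so z = (ln S₂ − ln S₁)/(ln A₂ − ln A₁).
z = ln(6/3) / ln(14.61/0.5001) = ln(2) / ln(29.21) = 0.6931 / 3.3747 = 0.2054

0.21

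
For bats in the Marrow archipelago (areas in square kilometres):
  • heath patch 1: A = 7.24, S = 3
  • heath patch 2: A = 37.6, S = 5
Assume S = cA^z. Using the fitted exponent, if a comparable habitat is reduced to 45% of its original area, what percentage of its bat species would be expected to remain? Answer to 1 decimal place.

78.1%

z = ln(5/3) / ln(37.6/7.24) = 0.5108 / 1.6474 = 0.3101
S_new/S_old = (A_new/A_old)^z = 0.45^0.3101 = exp(0.3101 × -0.7985) = 0.7807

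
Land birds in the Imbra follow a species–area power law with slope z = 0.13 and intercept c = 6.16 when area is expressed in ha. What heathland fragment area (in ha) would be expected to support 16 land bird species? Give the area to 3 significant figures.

16 = 6.16 × A^0.13  ⇒  A^0.13 = 16/6.16 = 2.597
ln A = ln(2.597) / 0.13 = 0.9545 / 0.13 = 7.3424
A = e^7.3424 ≈ 1544 ha

1540 ha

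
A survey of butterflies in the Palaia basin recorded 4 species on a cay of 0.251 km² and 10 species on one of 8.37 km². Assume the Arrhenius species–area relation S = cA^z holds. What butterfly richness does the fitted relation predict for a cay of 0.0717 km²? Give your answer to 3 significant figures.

2.88

z = ln(10/4) / ln(8.37/0.251) = 0.9163 / 3.5070 = 0.2613
c = 4 / 0.251^0.2613 = 4 / 0.6969 = 5.74
S₃ = 5.74 × 0.0717^0.2613 = 5.74 × 0.5023 ≈ 2.883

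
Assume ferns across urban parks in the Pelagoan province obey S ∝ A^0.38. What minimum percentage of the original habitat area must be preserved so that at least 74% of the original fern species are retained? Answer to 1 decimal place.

45.3%

Need (A_new/A_old)^0.38 = 0.74, so A_new/A_old = 0.74^(1/0.38) = 0.74^2.632
ln(A_new/A_old) = ln 0.74 / 0.38 = -0.3011 / 0.38 = -0.7924
A_new/A_old = e^-0.7924 ≈ 0.4528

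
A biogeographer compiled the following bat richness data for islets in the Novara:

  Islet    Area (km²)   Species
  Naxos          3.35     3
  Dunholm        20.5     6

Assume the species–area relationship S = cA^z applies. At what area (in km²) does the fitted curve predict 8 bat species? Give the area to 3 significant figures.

43.5 km²

z = ln(6/3) / ln(20.5/3.35) = 0.6931 / 1.8115 = 0.3826
c = 3 / 3.35^0.3826 = 3 / 1.588 = 1.889
A = (8/1.889)^(1/0.3826) ⇒ ln A = ln(4.235)/0.3826 = 3.7723
A = e^3.7723 ≈ 43.48 km²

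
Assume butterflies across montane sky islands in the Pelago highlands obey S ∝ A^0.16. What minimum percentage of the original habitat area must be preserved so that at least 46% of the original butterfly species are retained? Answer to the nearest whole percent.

1%

Need (A_new/A_old)^0.16 = 0.46, so A_new/A_old = 0.46^(1/0.16) = 0.46^6.25
ln(A_new/A_old) = ln 0.46 / 0.16 = -0.7765 / 0.16 = -4.8533
A_new/A_old = e^-4.8533 ≈ 0.007803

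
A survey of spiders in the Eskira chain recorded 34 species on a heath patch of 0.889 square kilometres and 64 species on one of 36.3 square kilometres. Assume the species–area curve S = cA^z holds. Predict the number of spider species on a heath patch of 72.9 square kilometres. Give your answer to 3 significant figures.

z = ln(64/34) / ln(36.3/0.889) = 0.6325 / 3.7095 = 0.1705
c = 34 / 0.889^0.1705 = 34 / 0.9801 = 34.69
S₃ = 34.69 × 72.9^0.1705 = 34.69 × 2.078 ≈ 72.08

72.1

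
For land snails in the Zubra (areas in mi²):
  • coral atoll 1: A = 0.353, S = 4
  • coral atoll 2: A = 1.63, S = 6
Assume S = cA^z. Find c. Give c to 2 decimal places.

5.27

z = ln(S₂/S₁) / ln(A₂/A₁) = ln(6/4) / ln(1.63/0.353) = 0.4055 / 1.5299 = 0.2650
c = S₁ / A₁^z = 4 / 0.353^0.2650 = 4 / 0.7588 = 5.271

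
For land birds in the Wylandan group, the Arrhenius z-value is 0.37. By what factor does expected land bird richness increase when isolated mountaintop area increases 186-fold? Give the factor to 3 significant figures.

S₂/S₁ = (A₂/A₁)^z = 186^0.37
ln(S₂/S₁) = 0.37 × ln 186 = 0.37 × 5.2257 = 1.9335
S₂/S₁ = e^1.9335 ≈ 6.914

6.91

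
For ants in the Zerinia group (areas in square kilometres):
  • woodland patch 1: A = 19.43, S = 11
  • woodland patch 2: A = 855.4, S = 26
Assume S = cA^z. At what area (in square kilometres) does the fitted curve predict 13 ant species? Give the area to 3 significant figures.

z = ln(26/11) / ln(855.4/19.43) = 0.8602 / 3.7848 = 0.2273
c = 11 / 19.43^0.2273 = 11 / 1.963 = 5.605
A = (13/5.605)^(1/0.2273) ⇒ ln A = ln(2.32)/0.2273 = 3.7018
A = e^3.7018 ≈ 40.52 square kilometres

40.5 square kilometres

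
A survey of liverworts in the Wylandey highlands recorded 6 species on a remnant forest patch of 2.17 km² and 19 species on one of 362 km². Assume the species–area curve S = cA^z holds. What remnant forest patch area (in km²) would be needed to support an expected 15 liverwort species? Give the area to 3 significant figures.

z = ln(19/6) / ln(362/2.17) = 1.1527 / 5.1169 = 0.2253
c = 6 / 2.17^0.2253 = 6 / 1.191 = 5.039
A = (15/5.039)^(1/0.2253) ⇒ ln A = ln(2.977)/0.2253 = 4.8423
A = e^4.8423 ≈ 126.8 km²

127 km²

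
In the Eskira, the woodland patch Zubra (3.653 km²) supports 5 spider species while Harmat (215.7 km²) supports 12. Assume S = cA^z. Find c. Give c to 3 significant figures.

3.79

z = ln(S₂/S₁) / ln(A₂/A₁) = ln(12/5) / ln(215.7/3.653) = 0.8755 / 4.0783 = 0.2147
c = S₁ / A₁^z = 5 / 3.653^0.2147 = 5 / 1.321 = 3.786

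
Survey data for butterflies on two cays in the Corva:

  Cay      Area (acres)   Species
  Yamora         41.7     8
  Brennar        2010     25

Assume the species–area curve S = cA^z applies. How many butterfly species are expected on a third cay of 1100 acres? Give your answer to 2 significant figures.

z = ln(25/8) / ln(2010/41.7) = 1.1394 / 3.8754 = 0.2940
c = 8 / 41.7^0.2940 = 8 / 2.995 = 2.671
S₃ = 2.671 × 1100^0.2940 = 2.671 × 7.838 ≈ 20.94

21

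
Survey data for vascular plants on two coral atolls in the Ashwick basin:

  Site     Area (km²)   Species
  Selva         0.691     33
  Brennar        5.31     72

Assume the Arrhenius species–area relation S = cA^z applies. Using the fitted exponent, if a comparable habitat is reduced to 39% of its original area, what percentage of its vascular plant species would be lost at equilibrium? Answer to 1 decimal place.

z = ln(72/33) / ln(5.31/0.691) = 0.7802 / 2.0392 = 0.3826
S_new/S_old = (A_new/A_old)^z = 0.39^0.3826 = exp(0.3826 × -0.9416) = 0.6975
Fraction lost = 1 − 0.6975 = 0.3025

30.2%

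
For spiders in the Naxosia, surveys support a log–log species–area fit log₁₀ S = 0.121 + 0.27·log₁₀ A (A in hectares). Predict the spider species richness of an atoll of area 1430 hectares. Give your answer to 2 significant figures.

S = 1.321 × 1430^0.27
ln S = ln 1.321 + 0.27 × ln 1430 = 0.2786 + 0.27 × 7.2654 = 2.2403
S = e^2.2403 ≈ 9.396

9.4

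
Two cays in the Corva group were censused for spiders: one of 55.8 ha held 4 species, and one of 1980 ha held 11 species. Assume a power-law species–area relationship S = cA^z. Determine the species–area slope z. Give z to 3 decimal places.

Taking logs: ln S = ln c + z ln A, so z = (ln S₂ − ln S₁)/(ln A₂ − ln A₁).
z = ln(11/4) / ln(1980/55.8) = ln(2.75) / ln(35.48) = 1.0116 / 3.5691 = 0.2834

0.283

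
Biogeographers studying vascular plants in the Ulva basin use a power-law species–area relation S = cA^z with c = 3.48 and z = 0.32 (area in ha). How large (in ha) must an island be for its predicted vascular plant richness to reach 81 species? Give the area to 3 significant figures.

81 = 3.48 × A^0.32  ⇒  A^0.32 = 81/3.48 = 23.28
ln A = ln(23.28) / 0.32 = 3.1474 / 0.32 = 9.8357
A = e^9.8357 ≈ 18689 ha

18700 ha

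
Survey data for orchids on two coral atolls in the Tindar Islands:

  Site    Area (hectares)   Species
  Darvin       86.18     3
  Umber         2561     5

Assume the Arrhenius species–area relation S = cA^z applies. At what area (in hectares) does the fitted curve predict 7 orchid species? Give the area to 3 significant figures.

23900 hectares

z = ln(5/3) / ln(2561/86.18) = 0.5108 / 3.3917 = 0.1506
c = 3 / 86.18^0.1506 = 3 / 1.957 = 1.533
A = (7/1.533)^(1/0.1506) ⇒ ln A = ln(4.565)/0.1506 = 10.0822
A = e^10.0822 ≈ 23914 hectares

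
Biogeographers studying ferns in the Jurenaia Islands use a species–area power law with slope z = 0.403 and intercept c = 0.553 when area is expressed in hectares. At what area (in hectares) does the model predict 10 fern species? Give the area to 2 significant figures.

1300 hectares

10 = 0.553 × A^0.403  ⇒  A^0.403 = 10/0.553 = 18.08
ln A = ln(18.08) / 0.403 = 2.8950 / 0.403 = 7.1836
A = e^7.1836 ≈ 1318 hectares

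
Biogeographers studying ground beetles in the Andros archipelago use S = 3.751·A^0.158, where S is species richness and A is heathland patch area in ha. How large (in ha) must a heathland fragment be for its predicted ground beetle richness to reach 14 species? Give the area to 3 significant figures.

4170 ha

14 = 3.751 × A^0.158  ⇒  A^0.158 = 14/3.751 = 3.732
ln A = ln(3.732) / 0.158 = 1.3170 / 0.158 = 8.3357
A = e^8.3357 ≈ 4170 ha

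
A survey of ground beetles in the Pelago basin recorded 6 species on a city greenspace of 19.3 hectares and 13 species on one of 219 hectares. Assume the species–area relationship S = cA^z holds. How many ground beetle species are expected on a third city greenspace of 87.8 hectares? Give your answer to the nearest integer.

10

z = ln(13/6) / ln(219/19.3) = 0.7732 / 2.4290 = 0.3183
c = 6 / 19.3^0.3183 = 6 / 2.566 = 2.338
S₃ = 2.338 × 87.8^0.3183 = 2.338 × 4.156 ≈ 9.718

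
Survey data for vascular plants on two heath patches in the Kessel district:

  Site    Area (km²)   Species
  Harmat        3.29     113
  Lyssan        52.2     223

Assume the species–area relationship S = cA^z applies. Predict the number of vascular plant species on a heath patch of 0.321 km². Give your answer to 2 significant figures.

z = ln(223/113) / ln(52.2/3.29) = 0.6798 / 2.7642 = 0.2459
c = 113 / 3.29^0.2459 = 113 / 1.34 = 84.31
S₃ = 84.31 × 0.321^0.2459 = 84.31 × 0.7562 ≈ 63.76

64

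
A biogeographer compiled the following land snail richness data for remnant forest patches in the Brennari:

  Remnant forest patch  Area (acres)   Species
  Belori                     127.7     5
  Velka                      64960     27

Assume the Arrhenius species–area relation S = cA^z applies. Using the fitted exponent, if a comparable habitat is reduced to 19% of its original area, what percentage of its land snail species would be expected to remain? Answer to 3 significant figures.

63.8%

z = ln(27/5) / ln(64960/127.7) = 1.6864 / 6.2318 = 0.2706
S_new/S_old = (A_new/A_old)^z = 0.19^0.2706 = exp(0.2706 × -1.6607) = 0.638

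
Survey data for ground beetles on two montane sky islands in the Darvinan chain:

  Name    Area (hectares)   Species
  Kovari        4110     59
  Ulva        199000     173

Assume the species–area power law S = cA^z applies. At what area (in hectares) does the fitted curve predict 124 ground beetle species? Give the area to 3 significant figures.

z = ln(173/59) / ln(199000/4110) = 1.0758 / 3.8799 = 0.2773
c = 59 / 4110^0.2773 = 59 / 10.05 = 5.873
A = (124/5.873)^(1/0.2773) ⇒ ln A = ln(21.11)/0.2773 = 11.0000
A = e^11.0000 ≈ 59874 hectares

59900 hectares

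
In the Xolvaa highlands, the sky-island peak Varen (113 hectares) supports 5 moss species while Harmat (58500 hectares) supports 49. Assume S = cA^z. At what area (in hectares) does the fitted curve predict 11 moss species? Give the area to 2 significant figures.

z = ln(49/5) / ln(58500/113) = 2.2824 / 6.2494 = 0.3652
c = 5 / 113^0.3652 = 5 / 5.621 = 0.8895
A = (11/0.8895)^(1/0.3652) ⇒ ln A = ln(12.37)/0.3652 = 6.8863
A = e^6.8863 ≈ 978.7 hectares

980 hectares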